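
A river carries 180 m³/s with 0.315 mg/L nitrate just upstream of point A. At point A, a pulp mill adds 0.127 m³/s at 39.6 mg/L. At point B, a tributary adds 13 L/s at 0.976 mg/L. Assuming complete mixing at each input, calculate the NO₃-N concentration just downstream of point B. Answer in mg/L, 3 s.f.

0.343 mg/L

After input A: C = (180·0.315 + 0.127·39.6) / 180.1 = 0.3427 mg/L.
13 L/s = 0.013 m³/s.
After input B: C = (180.1·0.3427 + 0.013·0.976) / 180.1 = 0.3427 mg/L.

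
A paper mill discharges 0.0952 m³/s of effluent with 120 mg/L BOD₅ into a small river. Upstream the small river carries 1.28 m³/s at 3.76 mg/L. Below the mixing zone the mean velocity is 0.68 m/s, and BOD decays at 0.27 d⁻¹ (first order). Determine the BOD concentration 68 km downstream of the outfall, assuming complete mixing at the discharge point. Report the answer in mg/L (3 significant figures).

After complete mixing, C₀ = (0.0952·120 + 1.28·3.76) / 1.375 = 11.81 mg/L.
Travel time t = 6.8e+04 m / 0.68 m/s = 1e+05 s = 1.157 d.
C = 11.81·exp(−0.27·1.157) = 11.81·0.7316 = 8.638 mg/L.

8.64 mg/L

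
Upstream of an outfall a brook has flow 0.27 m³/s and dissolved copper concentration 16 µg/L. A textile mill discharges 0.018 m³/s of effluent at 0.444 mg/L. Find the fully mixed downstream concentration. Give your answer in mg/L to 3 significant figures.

0.0427 mg/L

16 µg/L = 0.016 mg/L.
Conservation of mass across the mixing zone: C = (0.018·0.444 + 0.27·0.016) / (0.018 + 0.27) = 0.01231/0.288 = 0.04275 mg/L.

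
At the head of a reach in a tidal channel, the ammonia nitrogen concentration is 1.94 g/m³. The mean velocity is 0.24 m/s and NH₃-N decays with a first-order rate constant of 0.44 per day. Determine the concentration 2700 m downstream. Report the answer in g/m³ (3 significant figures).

Travel time t = 2700 m / 0.24 m/s = 2700/0.24 = 1.125e+04 s = 0.1302 d.
First-order decay: C = 1.94·exp(−0.44·0.1302) = 1.94·0.9443 = 1.832 g/m³.

1.83 g/m³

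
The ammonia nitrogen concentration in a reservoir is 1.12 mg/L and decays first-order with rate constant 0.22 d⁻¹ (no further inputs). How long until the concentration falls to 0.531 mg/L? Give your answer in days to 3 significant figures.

t = ln(C₀/C)/k = ln(1.12/0.531)/0.22 = 0.7463/0.22 = 3.392 d.

3.39 d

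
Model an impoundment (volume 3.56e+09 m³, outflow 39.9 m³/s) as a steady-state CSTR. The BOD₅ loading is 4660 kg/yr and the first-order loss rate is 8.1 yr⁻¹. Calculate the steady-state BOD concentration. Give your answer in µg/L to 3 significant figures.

0.155 µg/L

Outflow Q = 39.9 m³/s × 3.156e+07 s/yr = 1.259e+09 m³/yr.
Steady-state CSTR mass balance: W = Q·C + k·V·C, so C = W/(Q + kV).
Q + kV = 1.259e+09 + 8.1·3.56e+09 = 3.01e+10 m³/yr.
C = 4660/3.01e+10 = 1.548e-07 kg/m³ = 0.0001548 mg/L = 0.1548 µg/L.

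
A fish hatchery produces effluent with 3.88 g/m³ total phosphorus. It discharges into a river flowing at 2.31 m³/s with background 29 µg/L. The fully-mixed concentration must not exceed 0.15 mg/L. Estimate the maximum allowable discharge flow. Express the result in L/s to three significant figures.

29 µg/L = 0.029 mg/L.
Mass balance at complete mixing: C_std·(Q_w + Q_r) = Q_w·C_e + Q_r·C_b.
Rearranging, Q_w = Q_r·(C_std − C_b)/(C_e − C_std) = 2.31·(0.15 − 0.029) / (3.88 − 0.15) = 0.07494 m³/s.
= 74.94 L/s.

74.9 L/s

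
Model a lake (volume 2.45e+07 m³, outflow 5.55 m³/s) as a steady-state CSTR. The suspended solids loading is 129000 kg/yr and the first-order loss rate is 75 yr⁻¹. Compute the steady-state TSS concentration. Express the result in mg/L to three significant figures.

Outflow Q = 5.55 m³/s × 3.156e+07 s/yr = 1.751e+08 m³/yr.
Steady-state CSTR mass balance: W = Q·C + k·V·C, so C = W/(Q + kV).
Q + kV = 1.751e+08 + 75·2.45e+07 = 2.013e+09 m³/yr.
C = 129000/2.013e+09 = 6.409e-05 kg/m³ = 0.06409 mg/L.

0.0641 mg/L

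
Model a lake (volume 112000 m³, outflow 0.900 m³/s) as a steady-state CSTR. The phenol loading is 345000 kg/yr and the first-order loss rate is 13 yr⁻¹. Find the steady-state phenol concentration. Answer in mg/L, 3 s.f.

Outflow Q = 0.900 m³/s × 3.156e+07 s/yr = 2.84e+07 m³/yr.
Steady-state CSTR mass balance: W = Q·C + k·V·C, so C = W/(Q + kV).
Q + kV = 2.84e+07 + 13·112000 = 2.986e+07 m³/yr.
C = 345000/2.986e+07 = 0.01155 kg/m³ = 11.55 mg/L.

11.6 mg/L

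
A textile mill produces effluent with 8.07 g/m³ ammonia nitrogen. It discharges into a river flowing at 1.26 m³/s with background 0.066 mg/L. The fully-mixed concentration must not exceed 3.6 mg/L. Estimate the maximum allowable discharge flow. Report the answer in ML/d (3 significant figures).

86.1 ML/d

Mass balance at complete mixing: C_std·(Q_w + Q_r) = Q_w·C_e + Q_r·C_b.
Rearranging, Q_w = Q_r·(C_std − C_b)/(C_e − C_std) = 1.26·(3.6 − 0.066) / (8.07 − 3.6) = 0.9962 m³/s.
= 86.07 ML/d.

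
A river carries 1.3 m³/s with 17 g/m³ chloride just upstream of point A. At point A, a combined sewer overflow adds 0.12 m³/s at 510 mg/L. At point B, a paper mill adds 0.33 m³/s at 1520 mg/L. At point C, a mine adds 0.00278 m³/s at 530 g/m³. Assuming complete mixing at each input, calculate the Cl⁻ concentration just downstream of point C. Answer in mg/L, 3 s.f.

After input A: C = (1.3·17 + 0.12·510) / 1.42 = 58.66 mg/L.
After input B: C = (1.42·58.66 + 0.33·1520) / 1.75 = 334.2 mg/L.
After input C: C = (1.75·334.2 + 0.00278·530) / 1.753 = 334.5 mg/L.

335 mg/L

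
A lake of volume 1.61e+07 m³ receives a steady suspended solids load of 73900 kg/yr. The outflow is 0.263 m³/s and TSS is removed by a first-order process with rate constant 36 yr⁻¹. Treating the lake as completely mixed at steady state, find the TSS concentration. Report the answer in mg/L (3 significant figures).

Outflow Q = 0.263 m³/s × 3.156e+07 s/yr = 8.3e+06 m³/yr.
Steady-state CSTR mass balance: W = Q·C + k·V·C, so C = W/(Q + kV).
Q + kV = 8.3e+06 + 36·1.61e+07 = 5.879e+08 m³/yr.
C = 73900/5.879e+08 = 0.0001257 kg/m³ = 0.1257 mg/L.

0.126 mg/L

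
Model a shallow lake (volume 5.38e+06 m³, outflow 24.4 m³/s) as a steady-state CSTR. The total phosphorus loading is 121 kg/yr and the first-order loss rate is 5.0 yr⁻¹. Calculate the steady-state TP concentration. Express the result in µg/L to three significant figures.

0.152 µg/L

Outflow Q = 24.4 m³/s × 3.156e+07 s/yr = 7.7e+08 m³/yr.
Steady-state CSTR mass balance: W = Q·C + k·V·C, so C = W/(Q + kV).
Q + kV = 7.7e+08 + 5.0·5.38e+06 = 7.969e+08 m³/yr.
C = 121/7.969e+08 = 1.518e-07 kg/m³ = 0.0001518 mg/L = 0.1518 µg/L.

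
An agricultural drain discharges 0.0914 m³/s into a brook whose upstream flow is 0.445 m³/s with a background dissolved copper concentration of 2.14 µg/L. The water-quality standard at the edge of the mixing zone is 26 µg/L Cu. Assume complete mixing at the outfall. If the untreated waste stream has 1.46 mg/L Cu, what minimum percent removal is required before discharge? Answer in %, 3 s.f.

2.14 µg/L = 0.00214 mg/L.
26 µg/L = 0.026 mg/L.
Mass balance: 0.026·0.5364 = 0.0914·Cₑ + 0.445·0.00214.
Cₑ = (0.01395 − 0.0009523) / 0.0914 = 0.1422 mg/L.
Required removal = 1 − 0.1422/1.46 = 90.26 %.

90.3 %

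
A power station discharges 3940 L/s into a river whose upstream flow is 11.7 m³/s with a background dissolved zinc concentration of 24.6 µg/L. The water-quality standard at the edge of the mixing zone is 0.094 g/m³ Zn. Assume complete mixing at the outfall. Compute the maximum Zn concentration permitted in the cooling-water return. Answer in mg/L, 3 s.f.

3940 L/s = 3.94 m³/s.
24.6 µg/L = 0.0246 mg/L.
Mass balance: 0.094·15.64 = 3.94·Cₑ + 11.7·0.0246.
Cₑ = (1.47 − 0.2878) / 3.94 = 0.3001 mg/L.

0.300 mg/L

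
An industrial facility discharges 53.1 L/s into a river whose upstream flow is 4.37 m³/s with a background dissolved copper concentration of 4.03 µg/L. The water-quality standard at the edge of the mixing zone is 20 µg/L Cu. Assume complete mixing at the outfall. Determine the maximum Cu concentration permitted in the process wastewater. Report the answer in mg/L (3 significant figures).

1.33 mg/L

53.1 L/s = 0.0531 m³/s.
4.03 µg/L = 0.00403 mg/L.
20 µg/L = 0.02 mg/L.
Mass balance: 0.02·4.423 = 0.0531·Cₑ + 4.37·0.00403.
Cₑ = (0.08846 − 0.01761) / 0.0531 = 1.334 mg/L.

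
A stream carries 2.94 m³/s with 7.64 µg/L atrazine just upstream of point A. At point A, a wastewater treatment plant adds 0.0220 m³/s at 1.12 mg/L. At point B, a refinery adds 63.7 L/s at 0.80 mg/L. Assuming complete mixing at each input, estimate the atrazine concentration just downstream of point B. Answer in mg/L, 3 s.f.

0.0324 mg/L

7.64 µg/L = 0.00764 mg/L.
After input A: C = (2.94·0.00764 + 0.022·1.12) / 2.962 = 0.0159 mg/L.
63.7 L/s = 0.0637 m³/s.
After input B: C = (2.962·0.0159 + 0.0637·0.8) / 3.026 = 0.03241 mg/L.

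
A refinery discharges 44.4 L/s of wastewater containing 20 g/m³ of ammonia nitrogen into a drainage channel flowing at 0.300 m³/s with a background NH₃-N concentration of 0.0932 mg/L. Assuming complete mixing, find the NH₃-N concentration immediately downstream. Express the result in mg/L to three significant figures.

44.4 L/s = 0.0444 m³/s.
Flow-weighted mixing gives C = (0.0444·20 + 0.3·0.0932) / (0.0444 + 0.3) = 0.916/0.3444 = 2.66 mg/L.

2.66 mg/L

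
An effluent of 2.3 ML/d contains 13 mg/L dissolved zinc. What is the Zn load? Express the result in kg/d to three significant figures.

29.9 kg/d

2.3 ML/d = 0.02662 m³/s.
Mass flux = Q·C = 0.02662 m³/s × 13 g/m³ = 0.3461 g/s.
= 0.3461 g/s × 86.4 = 29.9 kg/d.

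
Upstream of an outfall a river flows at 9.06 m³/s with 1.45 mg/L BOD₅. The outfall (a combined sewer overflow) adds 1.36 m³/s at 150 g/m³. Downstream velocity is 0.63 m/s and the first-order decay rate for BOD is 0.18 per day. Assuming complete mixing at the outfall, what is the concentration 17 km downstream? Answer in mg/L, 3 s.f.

After complete mixing, C₀ = (1.36·150 + 9.06·1.45) / 10.42 = 20.84 mg/L.
Travel time t = 1.7e+04 m / 0.63 m/s = 2.698e+04 s = 0.3123 d.
C = 20.84·exp(−0.18·0.3123) = 20.84·0.9453 = 19.7 mg/L.

19.7 mg/L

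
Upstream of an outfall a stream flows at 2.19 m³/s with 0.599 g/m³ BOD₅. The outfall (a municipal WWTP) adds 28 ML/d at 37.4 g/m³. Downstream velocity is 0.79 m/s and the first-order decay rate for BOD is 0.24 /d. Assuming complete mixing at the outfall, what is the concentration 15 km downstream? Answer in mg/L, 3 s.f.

28 ML/d = 0.3241 m³/s.
After complete mixing, C₀ = (0.3241·37.4 + 2.19·0.599) / 2.514 = 5.343 mg/L.
Travel time t = 1.5e+04 m / 0.79 m/s = 1.899e+04 s = 0.2198 d.
C = 5.343·exp(−0.24·0.2198) = 5.343·0.9486 = 5.068 mg/L.

5.07 mg/L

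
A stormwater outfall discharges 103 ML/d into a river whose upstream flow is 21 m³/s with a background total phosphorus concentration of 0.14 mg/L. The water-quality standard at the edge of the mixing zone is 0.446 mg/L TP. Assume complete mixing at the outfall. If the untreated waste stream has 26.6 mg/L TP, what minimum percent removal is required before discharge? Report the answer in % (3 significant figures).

103 ML/d = 1.192 m³/s.
Mass balance: 0.446·22.19 = 1.192·Cₑ + 21·0.14.
Cₑ = (9.898 − 2.94) / 1.192 = 5.836 mg/L.
Required removal = 1 − 5.836/26.6 = 78.06 %.

78.1 %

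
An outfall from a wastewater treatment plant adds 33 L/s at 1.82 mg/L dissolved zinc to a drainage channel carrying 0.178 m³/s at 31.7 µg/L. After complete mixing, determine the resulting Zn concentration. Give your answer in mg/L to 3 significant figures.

33 L/s = 0.033 m³/s.
31.7 µg/L = 0.0317 mg/L.
Conservation of mass across the mixing zone: C = (0.033·1.82 + 0.178·0.0317) / (0.033 + 0.178) = 0.0657/0.211 = 0.3114 mg/L.

0.311 mg/L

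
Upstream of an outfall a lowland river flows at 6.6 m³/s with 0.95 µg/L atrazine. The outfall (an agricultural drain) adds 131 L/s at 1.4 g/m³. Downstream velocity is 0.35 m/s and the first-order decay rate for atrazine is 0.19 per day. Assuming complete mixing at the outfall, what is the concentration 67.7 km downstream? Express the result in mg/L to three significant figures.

0.0184 mg/L

131 L/s = 0.131 m³/s.
0.95 µg/L = 0.00095 mg/L.
After complete mixing, C₀ = (0.131·1.4 + 6.6·0.00095) / 6.731 = 0.02818 mg/L.
Travel time t = 6.77e+04 m / 0.35 m/s = 1.934e+05 s = 2.239 d.
C = 0.02818·exp(−0.19·2.239) = 0.02818·0.6535 = 0.01842 mg/L.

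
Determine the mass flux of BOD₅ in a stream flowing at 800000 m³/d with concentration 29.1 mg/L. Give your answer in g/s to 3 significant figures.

269 g/s

800000 m³/d = 9.259 m³/s.
Mass flux = Q·C = 9.259 m³/s × 29.1 g/m³ = 269.4 g/s.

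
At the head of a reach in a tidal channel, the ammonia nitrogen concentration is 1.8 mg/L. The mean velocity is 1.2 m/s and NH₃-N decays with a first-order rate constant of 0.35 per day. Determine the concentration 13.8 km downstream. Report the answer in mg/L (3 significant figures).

Travel time t = 13.8 km / 1.2 m/s = 1.38e+04/1.2 = 1.15e+04 s = 0.1331 d.
First-order decay: C = 1.8·exp(−0.35·0.1331) = 1.8·0.9545 = 1.718 mg/L.

1.72 mg/L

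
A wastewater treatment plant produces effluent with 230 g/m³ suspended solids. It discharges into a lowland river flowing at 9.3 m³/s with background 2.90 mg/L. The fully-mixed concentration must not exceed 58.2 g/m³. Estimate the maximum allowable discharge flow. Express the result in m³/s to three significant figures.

Mass balance at complete mixing: C_std·(Q_w + Q_r) = Q_w·C_e + Q_r·C_b.
Rearranging, Q_w = Q_r·(C_std − C_b)/(C_e − C_std) = 9.3·(58.2 − 2.9) / (230 − 58.2) = 2.994 m³/s.

2.99 m³/s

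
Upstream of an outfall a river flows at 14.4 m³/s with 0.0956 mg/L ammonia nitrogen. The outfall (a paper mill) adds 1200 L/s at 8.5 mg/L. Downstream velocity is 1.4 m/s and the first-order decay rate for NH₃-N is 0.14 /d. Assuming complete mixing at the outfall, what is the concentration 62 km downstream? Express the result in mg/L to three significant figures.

0.691 mg/L

1200 L/s = 1.2 m³/s.
After complete mixing, C₀ = (1.2·8.5 + 14.4·0.0956) / 15.6 = 0.7421 mg/L.
Travel time t = 6.2e+04 m / 1.4 m/s = 4.429e+04 s = 0.5126 d.
C = 0.7421·exp(−0.14·0.5126) = 0.7421·0.9308 = 0.6907 mg/L.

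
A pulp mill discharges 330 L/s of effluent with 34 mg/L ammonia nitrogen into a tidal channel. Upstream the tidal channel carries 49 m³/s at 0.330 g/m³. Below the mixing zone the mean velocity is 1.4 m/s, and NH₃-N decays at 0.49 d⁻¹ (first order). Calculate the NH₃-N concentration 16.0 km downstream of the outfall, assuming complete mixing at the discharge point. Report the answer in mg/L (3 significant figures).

0.520 mg/L

330 L/s = 0.33 m³/s.
After complete mixing, C₀ = (0.33·34 + 49·0.33) / 49.33 = 0.5552 mg/L.
Travel time t = 1.6e+04 m / 1.4 m/s = 1.143e+04 s = 0.1323 d.
C = 0.5552·exp(−0.49·0.1323) = 0.5552·0.9372 = 0.5204 mg/L.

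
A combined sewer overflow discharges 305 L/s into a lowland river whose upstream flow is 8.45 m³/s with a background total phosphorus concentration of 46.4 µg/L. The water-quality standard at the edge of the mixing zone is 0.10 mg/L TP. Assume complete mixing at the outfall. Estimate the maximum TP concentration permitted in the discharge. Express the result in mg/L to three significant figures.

1.58 mg/L

305 L/s = 0.305 m³/s.
46.4 µg/L = 0.0464 mg/L.
Mass balance: 0.1·8.755 = 0.305·Cₑ + 8.45·0.0464.
Cₑ = (0.8755 − 0.3921) / 0.305 = 1.585 mg/L.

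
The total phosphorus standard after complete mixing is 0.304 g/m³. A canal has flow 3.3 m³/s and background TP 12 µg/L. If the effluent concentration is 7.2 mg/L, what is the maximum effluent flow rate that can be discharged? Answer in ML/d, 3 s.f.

12 µg/L = 0.012 mg/L.
Mass balance at complete mixing: C_std·(Q_w + Q_r) = Q_w·C_e + Q_r·C_b.
Rearranging, Q_w = Q_r·(C_std − C_b)/(C_e − C_std) = 3.3·(0.304 − 0.012) / (7.2 − 0.304) = 0.1397 m³/s.
= 12.07 ML/d.

12.1 ML/d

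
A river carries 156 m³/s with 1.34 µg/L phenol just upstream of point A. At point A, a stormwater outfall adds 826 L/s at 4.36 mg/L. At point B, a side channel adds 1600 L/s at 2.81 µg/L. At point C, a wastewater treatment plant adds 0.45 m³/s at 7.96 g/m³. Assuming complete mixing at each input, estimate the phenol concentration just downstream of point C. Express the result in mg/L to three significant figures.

0.0466 mg/L

1.34 µg/L = 0.00134 mg/L.
826 L/s = 0.826 m³/s.
After input A: C = (156·0.00134 + 0.826·4.36) / 156.8 = 0.0243 mg/L.
1600 L/s = 1.6 m³/s.
2.81 µg/L = 0.00281 mg/L.
After input B: C = (156.8·0.0243 + 1.6·0.00281) / 158.4 = 0.02408 mg/L.
After input C: C = (158.4·0.02408 + 0.45·7.96) / 158.9 = 0.04656 mg/L.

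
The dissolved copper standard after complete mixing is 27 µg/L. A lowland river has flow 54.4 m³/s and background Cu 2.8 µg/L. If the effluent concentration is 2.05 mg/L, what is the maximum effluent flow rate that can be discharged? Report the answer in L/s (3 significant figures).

2.8 µg/L = 0.0028 mg/L.
27 µg/L = 0.027 mg/L.
Mass balance at complete mixing: C_std·(Q_w + Q_r) = Q_w·C_e + Q_r·C_b.
Rearranging, Q_w = Q_r·(C_std − C_b)/(C_e − C_std) = 54.4·(0.027 − 0.0028) / (2.05 − 0.027) = 0.6508 m³/s.
= 650.8 L/s.

651 L/s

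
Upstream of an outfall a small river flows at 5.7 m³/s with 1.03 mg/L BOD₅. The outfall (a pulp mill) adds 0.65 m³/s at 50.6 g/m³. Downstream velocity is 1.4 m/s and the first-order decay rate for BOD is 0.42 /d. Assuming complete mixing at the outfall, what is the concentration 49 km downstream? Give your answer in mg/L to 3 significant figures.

5.15 mg/L

After complete mixing, C₀ = (0.65·50.6 + 5.7·1.03) / 6.35 = 6.104 mg/L.
Travel time t = 4.9e+04 m / 1.4 m/s = 3.5e+04 s = 0.4051 d.
C = 6.104·exp(−0.42·0.4051) = 6.104·0.8435 = 5.149 mg/L.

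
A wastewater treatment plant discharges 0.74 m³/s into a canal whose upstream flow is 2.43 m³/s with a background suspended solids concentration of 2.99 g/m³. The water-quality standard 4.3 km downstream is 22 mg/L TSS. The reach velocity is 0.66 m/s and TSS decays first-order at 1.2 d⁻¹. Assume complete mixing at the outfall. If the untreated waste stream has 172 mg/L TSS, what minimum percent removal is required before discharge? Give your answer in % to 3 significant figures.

45.7 %

Travel time to the compliance point: t = 4300/0.66 = 6515 s = 0.07541 d; decay factor exp(−1.2·0.07541) = 0.9135.
So the concentration just after mixing may be at most 22/0.9135 = 24.08 mg/L.
Mass balance: 24.08·3.17 = 0.74·Cₑ + 2.43·2.99.
Cₑ = (76.34 − 7.266) / 0.74 = 93.35 mg/L.
Required removal = 1 − 93.35/172 = 45.73 %.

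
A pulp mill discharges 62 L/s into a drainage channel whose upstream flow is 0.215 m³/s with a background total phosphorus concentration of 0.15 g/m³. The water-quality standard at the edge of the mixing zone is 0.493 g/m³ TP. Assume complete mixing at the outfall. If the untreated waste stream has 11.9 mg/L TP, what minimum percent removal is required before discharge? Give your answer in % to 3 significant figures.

62 L/s = 0.062 m³/s.
Mass balance: 0.493·0.277 = 0.062·Cₑ + 0.215·0.15.
Cₑ = (0.1366 − 0.03225) / 0.062 = 1.682 mg/L.
Required removal = 1 − 1.682/11.9 = 85.86 %.

85.9 %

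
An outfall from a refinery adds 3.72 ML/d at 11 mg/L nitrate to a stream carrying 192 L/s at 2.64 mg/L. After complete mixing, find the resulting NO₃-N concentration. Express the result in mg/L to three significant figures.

3.72 ML/d = 0.04306 m³/s.
192 L/s = 0.192 m³/s.
Flow-weighted mixing gives C = (0.04306·11 + 0.192·2.64) / (0.04306 + 0.192) = 0.9805/0.2351 = 4.171 mg/L.

4.17 mg/L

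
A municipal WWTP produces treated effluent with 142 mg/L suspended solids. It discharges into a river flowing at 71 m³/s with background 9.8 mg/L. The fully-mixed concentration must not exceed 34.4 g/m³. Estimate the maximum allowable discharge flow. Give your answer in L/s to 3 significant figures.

16200 L/s

Mass balance at complete mixing: C_std·(Q_w + Q_r) = Q_w·C_e + Q_r·C_b.
Rearranging, Q_w = Q_r·(C_std − C_b)/(C_e − C_std) = 71·(34.4 − 9.8) / (142 − 34.4) = 16.23 m³/s.
= 1.623e+04 L/s.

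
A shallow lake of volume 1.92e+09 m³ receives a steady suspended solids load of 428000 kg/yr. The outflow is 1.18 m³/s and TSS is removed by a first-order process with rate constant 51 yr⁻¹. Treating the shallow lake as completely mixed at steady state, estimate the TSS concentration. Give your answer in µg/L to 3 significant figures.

4.37 µg/L

Outflow Q = 1.18 m³/s × 3.156e+07 s/yr = 3.724e+07 m³/yr.
Steady-state CSTR mass balance: W = Q·C + k·V·C, so C = W/(Q + kV).
Q + kV = 3.724e+07 + 51·1.92e+09 = 9.796e+10 m³/yr.
C = 428000/9.796e+10 = 4.369e-06 kg/m³ = 0.004369 mg/L = 4.369 µg/L.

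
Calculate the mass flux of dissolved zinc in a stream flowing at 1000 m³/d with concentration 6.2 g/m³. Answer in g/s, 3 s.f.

1000 m³/d = 0.01157 m³/s.
Mass flux = Q·C = 0.01157 m³/s × 6.2 g/m³ = 0.07176 g/s.

0.0718 g/s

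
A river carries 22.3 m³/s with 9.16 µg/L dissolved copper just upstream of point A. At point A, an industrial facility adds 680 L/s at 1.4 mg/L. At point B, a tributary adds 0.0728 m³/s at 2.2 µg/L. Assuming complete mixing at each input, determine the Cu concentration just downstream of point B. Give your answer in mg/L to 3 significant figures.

0.0502 mg/L

9.16 µg/L = 0.00916 mg/L.
680 L/s = 0.68 m³/s.
After input A: C = (22.3·0.00916 + 0.68·1.4) / 22.98 = 0.05032 mg/L.
2.2 µg/L = 0.0022 mg/L.
After input B: C = (22.98·0.05032 + 0.0728·0.0022) / 23.05 = 0.05016 mg/L.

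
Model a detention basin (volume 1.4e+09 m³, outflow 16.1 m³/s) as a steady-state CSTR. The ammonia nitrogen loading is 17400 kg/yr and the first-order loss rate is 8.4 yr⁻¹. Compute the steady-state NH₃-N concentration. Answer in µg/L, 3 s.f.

1.42 µg/L

Outflow Q = 16.1 m³/s × 3.156e+07 s/yr = 5.081e+08 m³/yr.
Steady-state CSTR mass balance: W = Q·C + k·V·C, so C = W/(Q + kV).
Q + kV = 5.081e+08 + 8.4·1.4e+09 = 1.227e+10 m³/yr.
C = 17400/1.227e+10 = 1.418e-06 kg/m³ = 0.001418 mg/L = 1.418 µg/L.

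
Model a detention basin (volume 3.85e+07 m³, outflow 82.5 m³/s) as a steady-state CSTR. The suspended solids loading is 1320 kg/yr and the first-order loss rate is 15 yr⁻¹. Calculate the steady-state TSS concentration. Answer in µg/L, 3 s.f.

Outflow Q = 82.5 m³/s × 3.156e+07 s/yr = 2.604e+09 m³/yr.
Steady-state CSTR mass balance: W = Q·C + k·V·C, so C = W/(Q + kV).
Q + kV = 2.604e+09 + 15·3.85e+07 = 3.181e+09 m³/yr.
C = 1320/3.181e+09 = 4.15e-07 kg/m³ = 0.000415 mg/L = 0.415 µg/L.

0.415 µg/L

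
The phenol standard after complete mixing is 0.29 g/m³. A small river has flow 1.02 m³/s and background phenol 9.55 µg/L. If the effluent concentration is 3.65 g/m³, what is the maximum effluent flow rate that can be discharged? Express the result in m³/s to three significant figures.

0.0851 m³/s

9.55 µg/L = 0.00955 mg/L.
Mass balance at complete mixing: C_std·(Q_w + Q_r) = Q_w·C_e + Q_r·C_b.
Rearranging, Q_w = Q_r·(C_std − C_b)/(C_e − C_std) = 1.02·(0.29 − 0.00955) / (3.65 − 0.29) = 0.08514 m³/s.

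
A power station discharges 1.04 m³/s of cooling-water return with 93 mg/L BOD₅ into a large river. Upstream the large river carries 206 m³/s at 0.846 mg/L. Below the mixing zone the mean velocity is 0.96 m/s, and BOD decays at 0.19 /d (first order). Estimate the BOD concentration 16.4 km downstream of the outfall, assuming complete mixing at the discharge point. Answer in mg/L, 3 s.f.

1.26 mg/L

After complete mixing, C₀ = (1.04·93 + 206·0.846) / 207 = 1.309 mg/L.
Travel time t = 1.64e+04 m / 0.96 m/s = 1.708e+04 s = 0.1977 d.
C = 1.309·exp(−0.19·0.1977) = 1.309·0.9631 = 1.261 mg/L.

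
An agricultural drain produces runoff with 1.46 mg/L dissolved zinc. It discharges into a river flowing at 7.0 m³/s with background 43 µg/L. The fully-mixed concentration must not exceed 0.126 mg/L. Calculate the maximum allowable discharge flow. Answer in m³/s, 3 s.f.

0.436 m³/s

43 µg/L = 0.043 mg/L.
Mass balance at complete mixing: C_std·(Q_w + Q_r) = Q_w·C_e + Q_r·C_b.
Rearranging, Q_w = Q_r·(C_std − C_b)/(C_e − C_std) = 7.0·(0.126 − 0.043) / (1.46 − 0.126) = 0.4355 m³/s.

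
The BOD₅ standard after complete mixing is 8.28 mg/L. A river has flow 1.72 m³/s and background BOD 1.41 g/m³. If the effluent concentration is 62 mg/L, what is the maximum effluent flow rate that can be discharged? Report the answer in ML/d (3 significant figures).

Mass balance at complete mixing: C_std·(Q_w + Q_r) = Q_w·C_e + Q_r·C_b.
Rearranging, Q_w = Q_r·(C_std − C_b)/(C_e − C_std) = 1.72·(8.28 − 1.41) / (62 − 8.28) = 0.22 m³/s.
= 19 ML/d.

19.0 ML/d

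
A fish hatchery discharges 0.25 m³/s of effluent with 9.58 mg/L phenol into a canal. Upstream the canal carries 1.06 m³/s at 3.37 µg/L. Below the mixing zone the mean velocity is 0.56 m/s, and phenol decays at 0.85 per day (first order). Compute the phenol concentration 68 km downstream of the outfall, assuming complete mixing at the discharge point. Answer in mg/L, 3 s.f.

3.37 µg/L = 0.00337 mg/L.
After complete mixing, C₀ = (0.25·9.58 + 1.06·0.00337) / 1.31 = 1.831 mg/L.
Travel time t = 6.8e+04 m / 0.56 m/s = 1.214e+05 s = 1.405 d.
C = 1.831·exp(−0.85·1.405) = 1.831·0.3028 = 0.5545 mg/L.

0.554 mg/L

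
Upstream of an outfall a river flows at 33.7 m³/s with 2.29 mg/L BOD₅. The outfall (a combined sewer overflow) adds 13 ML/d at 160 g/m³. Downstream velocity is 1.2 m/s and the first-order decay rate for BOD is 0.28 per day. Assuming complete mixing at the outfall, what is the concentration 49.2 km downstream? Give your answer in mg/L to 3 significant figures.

13 ML/d = 0.1505 m³/s.
After complete mixing, C₀ = (0.1505·160 + 33.7·2.29) / 33.85 = 2.991 mg/L.
Travel time t = 4.92e+04 m / 1.2 m/s = 4.1e+04 s = 0.4745 d.
C = 2.991·exp(−0.28·0.4745) = 2.991·0.8756 = 2.619 mg/L.

2.62 mg/L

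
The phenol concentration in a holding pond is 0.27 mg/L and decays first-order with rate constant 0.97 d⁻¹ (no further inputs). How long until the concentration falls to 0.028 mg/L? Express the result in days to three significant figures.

2.34 d

t = ln(C₀/C)/k = ln(0.27/0.028)/0.97 = 2.266/0.97 = 2.336 d.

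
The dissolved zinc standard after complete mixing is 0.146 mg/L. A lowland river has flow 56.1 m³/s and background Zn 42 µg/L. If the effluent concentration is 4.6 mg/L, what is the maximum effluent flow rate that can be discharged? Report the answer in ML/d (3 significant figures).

42 µg/L = 0.042 mg/L.
Mass balance at complete mixing: C_std·(Q_w + Q_r) = Q_w·C_e + Q_r·C_b.
Rearranging, Q_w = Q_r·(C_std − C_b)/(C_e − C_std) = 56.1·(0.146 − 0.042) / (4.6 − 0.146) = 1.31 m³/s.
= 113.2 ML/d.

113 ML/d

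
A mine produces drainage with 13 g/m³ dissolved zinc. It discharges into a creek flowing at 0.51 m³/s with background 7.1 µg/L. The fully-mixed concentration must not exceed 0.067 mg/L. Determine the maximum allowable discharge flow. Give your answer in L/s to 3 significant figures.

2.36 L/s

7.1 µg/L = 0.0071 mg/L.
Mass balance at complete mixing: C_std·(Q_w + Q_r) = Q_w·C_e + Q_r·C_b.
Rearranging, Q_w = Q_r·(C_std − C_b)/(C_e − C_std) = 0.51·(0.067 − 0.0071) / (13 − 0.067) = 0.002362 m³/s.
= 2.362 L/s.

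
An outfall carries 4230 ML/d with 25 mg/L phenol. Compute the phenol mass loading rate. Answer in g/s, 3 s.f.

4230 ML/d = 48.96 m³/s.
Mass flux = Q·C = 48.96 m³/s × 25 g/m³ = 1224 g/s.

1220 g/s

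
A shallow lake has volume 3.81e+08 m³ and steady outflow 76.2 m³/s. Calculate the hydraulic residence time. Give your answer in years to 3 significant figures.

Q = 76.2 m³/s × 3.156e+07 s/yr = 2.405e+09 m³/yr.
Hydraulic residence time τ = V/Q = 3.81e+08/2.405e+09 = 0.1584 yr.

0.158 yr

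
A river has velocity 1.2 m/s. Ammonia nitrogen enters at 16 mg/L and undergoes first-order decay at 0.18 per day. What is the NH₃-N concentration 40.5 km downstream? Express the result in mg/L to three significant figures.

Travel time t = 40.5 km / 1.2 m/s = 4.05e+04/1.2 = 3.375e+04 s = 0.3906 d.
First-order decay: C = 16·exp(−0.18·0.3906) = 16·0.9321 = 14.91 mg/L.

14.9 mg/L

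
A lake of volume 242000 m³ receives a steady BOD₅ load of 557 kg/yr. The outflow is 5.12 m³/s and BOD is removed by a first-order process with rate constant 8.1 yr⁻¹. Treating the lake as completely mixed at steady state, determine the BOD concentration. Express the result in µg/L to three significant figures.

Outflow Q = 5.12 m³/s × 3.156e+07 s/yr = 1.616e+08 m³/yr.
Steady-state CSTR mass balance: W = Q·C + k·V·C, so C = W/(Q + kV).
Q + kV = 1.616e+08 + 8.1·242000 = 1.635e+08 m³/yr.
C = 557/1.635e+08 = 3.406e-06 kg/m³ = 0.003406 mg/L = 3.406 µg/L.

3.41 µg/L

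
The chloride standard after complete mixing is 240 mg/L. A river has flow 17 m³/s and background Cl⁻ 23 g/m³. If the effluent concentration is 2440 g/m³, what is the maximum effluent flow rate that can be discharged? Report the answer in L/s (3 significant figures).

1680 L/s

Mass balance at complete mixing: C_std·(Q_w + Q_r) = Q_w·C_e + Q_r·C_b.
Rearranging, Q_w = Q_r·(C_std − C_b)/(C_e − C_std) = 17·(240 − 23) / (2440 − 240) = 1.677 m³/s.
= 1677 L/s.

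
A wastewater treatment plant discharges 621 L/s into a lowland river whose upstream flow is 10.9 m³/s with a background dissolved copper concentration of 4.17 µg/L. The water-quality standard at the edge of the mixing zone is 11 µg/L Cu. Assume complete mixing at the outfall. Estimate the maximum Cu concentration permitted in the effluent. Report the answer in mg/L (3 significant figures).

0.131 mg/L

621 L/s = 0.621 m³/s.
4.17 µg/L = 0.00417 mg/L.
11 µg/L = 0.011 mg/L.
Mass balance: 0.011·11.52 = 0.621·Cₑ + 10.9·0.00417.
Cₑ = (0.1267 − 0.04545) / 0.621 = 0.1309 mg/L.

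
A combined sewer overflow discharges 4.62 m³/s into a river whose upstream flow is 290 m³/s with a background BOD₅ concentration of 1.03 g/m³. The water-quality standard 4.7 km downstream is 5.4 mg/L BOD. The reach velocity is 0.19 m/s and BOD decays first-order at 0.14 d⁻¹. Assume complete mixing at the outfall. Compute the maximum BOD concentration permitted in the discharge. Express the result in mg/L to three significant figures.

Travel time to the compliance point: t = 4700/0.19 = 2.474e+04 s = 0.2863 d; decay factor exp(−0.14·0.2863) = 0.9607.
So the concentration just after mixing may be at most 5.4/0.9607 = 5.621 mg/L.
Mass balance: 5.621·294.6 = 4.62·Cₑ + 290·1.03.
Cₑ = (1656 − 298.7) / 4.62 = 293.8 mg/L.

294 mg/L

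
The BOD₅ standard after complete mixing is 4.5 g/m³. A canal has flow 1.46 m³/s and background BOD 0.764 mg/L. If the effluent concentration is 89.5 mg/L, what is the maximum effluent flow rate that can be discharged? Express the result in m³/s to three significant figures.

0.0642 m³/s

Mass balance at complete mixing: C_std·(Q_w + Q_r) = Q_w·C_e + Q_r·C_b.
Rearranging, Q_w = Q_r·(C_std − C_b)/(C_e − C_std) = 1.46·(4.5 − 0.764) / (89.5 − 4.5) = 0.06417 m³/s.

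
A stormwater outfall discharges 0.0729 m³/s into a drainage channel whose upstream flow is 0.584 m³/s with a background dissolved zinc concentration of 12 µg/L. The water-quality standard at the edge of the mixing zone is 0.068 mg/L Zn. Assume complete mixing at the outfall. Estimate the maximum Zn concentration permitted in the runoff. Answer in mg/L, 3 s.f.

0.517 mg/L

12 µg/L = 0.012 mg/L.
Mass balance: 0.068·0.6569 = 0.0729·Cₑ + 0.584·0.012.
Cₑ = (0.04467 − 0.007008) / 0.0729 = 0.5166 mg/L.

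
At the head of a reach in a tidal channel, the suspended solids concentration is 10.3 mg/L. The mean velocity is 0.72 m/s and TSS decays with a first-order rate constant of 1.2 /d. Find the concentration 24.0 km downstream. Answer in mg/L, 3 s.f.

6.48 mg/L

Travel time t = 24.0 km / 0.72 m/s = 2.4e+04/0.72 = 3.333e+04 s = 0.3858 d.
First-order decay: C = 10.3·exp(−1.2·0.3858) = 10.3·0.6294 = 6.483 mg/L.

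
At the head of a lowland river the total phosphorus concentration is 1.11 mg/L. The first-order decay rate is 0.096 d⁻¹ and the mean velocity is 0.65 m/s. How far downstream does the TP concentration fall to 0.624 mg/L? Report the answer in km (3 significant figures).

From C = C₀·e^(−kt), t = ln(C₀/C)/k = ln(1.11/0.624)/0.096 = 0.576/0.096 = 6 d.
Distance = v·t = 0.65 m/s × 5.184e+05 s = 3.369e+05 m = 336.9 km.

337 km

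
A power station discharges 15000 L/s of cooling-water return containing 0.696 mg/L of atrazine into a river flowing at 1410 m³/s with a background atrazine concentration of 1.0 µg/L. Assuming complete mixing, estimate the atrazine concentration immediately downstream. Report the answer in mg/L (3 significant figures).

15000 L/s = 15 m³/s.
1.0 µg/L = 0.001 mg/L.
By mass balance at complete mixing, C = (15·0.696 + 1410·0.001) / (15 + 1410) = 11.85/1425 = 0.008316 mg/L.

0.00832 mg/L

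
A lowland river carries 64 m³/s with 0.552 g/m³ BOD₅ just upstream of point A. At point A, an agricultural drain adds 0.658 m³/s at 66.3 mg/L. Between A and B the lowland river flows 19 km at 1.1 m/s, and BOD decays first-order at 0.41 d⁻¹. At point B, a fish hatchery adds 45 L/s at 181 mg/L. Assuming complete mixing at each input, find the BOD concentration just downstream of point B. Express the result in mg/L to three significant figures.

After input A: C = (64·0.552 + 0.658·66.3) / 64.66 = 1.221 mg/L.
Over the 19 km reach to input B (t = 1.727e+04 s = 0.1999 d), decay gives C = 1.221·exp(−0.41·0.1999) = 1.125 mg/L.
45 L/s = 0.045 m³/s.
After input B: C = (64.66·1.125 + 0.045·181) / 64.7 = 1.25 mg/L.

1.25 mg/L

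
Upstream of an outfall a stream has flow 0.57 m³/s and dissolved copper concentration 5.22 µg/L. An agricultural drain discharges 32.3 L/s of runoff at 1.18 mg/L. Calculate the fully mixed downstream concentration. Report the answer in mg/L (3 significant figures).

0.0682 mg/L

32.3 L/s = 0.0323 m³/s.
5.22 µg/L = 0.00522 mg/L.
Conservation of mass across the mixing zone: C = (0.0323·1.18 + 0.57·0.00522) / (0.0323 + 0.57) = 0.04109/0.6023 = 0.06822 mg/L.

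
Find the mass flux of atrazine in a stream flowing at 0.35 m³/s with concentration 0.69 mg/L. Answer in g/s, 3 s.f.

0.241 g/s

Mass flux = Q·C = 0.35 m³/s × 0.69 g/m³ = 0.2415 g/s.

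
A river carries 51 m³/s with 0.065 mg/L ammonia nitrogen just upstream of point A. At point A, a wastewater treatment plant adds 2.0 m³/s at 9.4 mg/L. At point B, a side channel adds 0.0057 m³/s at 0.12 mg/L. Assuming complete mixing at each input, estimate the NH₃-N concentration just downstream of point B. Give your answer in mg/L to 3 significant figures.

After input A: C = (51·0.065 + 2·9.4) / 53 = 0.4173 mg/L.
After input B: C = (53·0.4173 + 0.0057·0.12) / 53.01 = 0.4172 mg/L.

0.417 mg/L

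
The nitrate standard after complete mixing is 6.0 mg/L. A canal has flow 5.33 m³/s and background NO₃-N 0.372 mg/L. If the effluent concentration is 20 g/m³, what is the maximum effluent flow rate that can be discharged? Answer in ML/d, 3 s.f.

185 ML/d

Mass balance at complete mixing: C_std·(Q_w + Q_r) = Q_w·C_e + Q_r·C_b.
Rearranging, Q_w = Q_r·(C_std − C_b)/(C_e − C_std) = 5.33·(6 − 0.372) / (20 − 6) = 2.143 m³/s.
= 185.1 ML/d.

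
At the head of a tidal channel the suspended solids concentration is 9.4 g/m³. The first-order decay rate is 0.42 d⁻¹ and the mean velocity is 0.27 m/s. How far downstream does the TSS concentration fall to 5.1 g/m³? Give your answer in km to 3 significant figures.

34.0 km

From C = C₀·e^(−kt), t = ln(C₀/C)/k = ln(9.4/5.1)/0.42 = 0.6115/0.42 = 1.456 d.
Distance = v·t = 0.27 m/s × 1.258e+05 s = 3.396e+04 m = 33.96 km.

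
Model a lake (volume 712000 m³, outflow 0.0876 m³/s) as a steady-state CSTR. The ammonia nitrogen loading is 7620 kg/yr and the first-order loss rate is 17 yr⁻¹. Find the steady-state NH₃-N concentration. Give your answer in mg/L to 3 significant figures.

Outflow Q = 0.0876 m³/s × 3.156e+07 s/yr = 2.764e+06 m³/yr.
Steady-state CSTR mass balance: W = Q·C + k·V·C, so C = W/(Q + kV).
Q + kV = 2.764e+06 + 17·712000 = 1.487e+07 m³/yr.
C = 7620/1.487e+07 = 0.0005125 kg/m³ = 0.5125 mg/L.

0.512 mg/L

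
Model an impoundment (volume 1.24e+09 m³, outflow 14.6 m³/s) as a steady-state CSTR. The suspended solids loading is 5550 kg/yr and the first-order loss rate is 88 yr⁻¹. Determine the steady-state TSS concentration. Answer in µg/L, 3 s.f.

Outflow Q = 14.6 m³/s × 3.156e+07 s/yr = 4.607e+08 m³/yr.
Steady-state CSTR mass balance: W = Q·C + k·V·C, so C = W/(Q + kV).
Q + kV = 4.607e+08 + 88·1.24e+09 = 1.096e+11 m³/yr.
C = 5550/1.096e+11 = 5.065e-08 kg/m³ = 5.065e-05 mg/L = 0.05065 µg/L.

0.0506 µg/L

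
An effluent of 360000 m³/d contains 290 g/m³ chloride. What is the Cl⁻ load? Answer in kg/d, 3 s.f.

104000 kg/d

360000 m³/d = 4.167 m³/s.
Mass flux = Q·C = 4.167 m³/s × 290 g/m³ = 1208 g/s.
= 1208 g/s × 86.4 = 1.044e+05 kg/d.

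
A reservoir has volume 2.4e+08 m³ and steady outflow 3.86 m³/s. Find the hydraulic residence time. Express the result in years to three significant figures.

Q = 3.86 m³/s × 3.156e+07 s/yr = 1.218e+08 m³/yr.
Hydraulic residence time τ = V/Q = 2.4e+08/1.218e+08 = 1.97 yr.

1.97 yr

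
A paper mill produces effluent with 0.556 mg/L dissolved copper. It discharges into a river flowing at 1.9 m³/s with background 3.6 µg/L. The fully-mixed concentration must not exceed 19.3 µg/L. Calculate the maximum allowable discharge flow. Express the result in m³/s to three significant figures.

0.0556 m³/s

3.6 µg/L = 0.0036 mg/L.
19.3 µg/L = 0.0193 mg/L.
Mass balance at complete mixing: C_std·(Q_w + Q_r) = Q_w·C_e + Q_r·C_b.
Rearranging, Q_w = Q_r·(C_std − C_b)/(C_e − C_std) = 1.9·(0.0193 − 0.0036) / (0.556 − 0.0193) = 0.05558 m³/s.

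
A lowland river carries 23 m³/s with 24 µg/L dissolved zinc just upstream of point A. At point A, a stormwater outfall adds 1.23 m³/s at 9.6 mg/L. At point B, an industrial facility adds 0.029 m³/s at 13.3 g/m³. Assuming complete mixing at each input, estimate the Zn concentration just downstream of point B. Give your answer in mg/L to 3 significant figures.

24 µg/L = 0.024 mg/L.
After input A: C = (23·0.024 + 1.23·9.6) / 24.23 = 0.5101 mg/L.
After input B: C = (24.23·0.5101 + 0.029·13.3) / 24.26 = 0.5254 mg/L.

0.525 mg/L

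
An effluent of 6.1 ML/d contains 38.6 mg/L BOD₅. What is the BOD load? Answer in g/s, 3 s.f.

6.1 ML/d = 0.0706 m³/s.
Mass flux = Q·C = 0.0706 m³/s × 38.6 g/m³ = 2.725 g/s.

2.73 g/s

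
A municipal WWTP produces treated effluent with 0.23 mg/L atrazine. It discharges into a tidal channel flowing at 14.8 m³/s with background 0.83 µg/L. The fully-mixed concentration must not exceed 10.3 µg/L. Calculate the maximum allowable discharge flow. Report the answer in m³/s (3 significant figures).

0.83 µg/L = 0.00083 mg/L.
10.3 µg/L = 0.0103 mg/L.
Mass balance at complete mixing: C_std·(Q_w + Q_r) = Q_w·C_e + Q_r·C_b.
Rearranging, Q_w = Q_r·(C_std − C_b)/(C_e − C_std) = 14.8·(0.0103 − 0.00083) / (0.23 − 0.0103) = 0.6379 m³/s.

0.638 m³/s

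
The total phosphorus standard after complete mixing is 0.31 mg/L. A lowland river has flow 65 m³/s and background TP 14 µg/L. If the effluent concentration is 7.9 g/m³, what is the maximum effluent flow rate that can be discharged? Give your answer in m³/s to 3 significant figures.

14 µg/L = 0.014 mg/L.
Mass balance at complete mixing: C_std·(Q_w + Q_r) = Q_w·C_e + Q_r·C_b.
Rearranging, Q_w = Q_r·(C_std − C_b)/(C_e − C_std) = 65·(0.31 − 0.014) / (7.9 − 0.31) = 2.535 m³/s.

2.53 m³/s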